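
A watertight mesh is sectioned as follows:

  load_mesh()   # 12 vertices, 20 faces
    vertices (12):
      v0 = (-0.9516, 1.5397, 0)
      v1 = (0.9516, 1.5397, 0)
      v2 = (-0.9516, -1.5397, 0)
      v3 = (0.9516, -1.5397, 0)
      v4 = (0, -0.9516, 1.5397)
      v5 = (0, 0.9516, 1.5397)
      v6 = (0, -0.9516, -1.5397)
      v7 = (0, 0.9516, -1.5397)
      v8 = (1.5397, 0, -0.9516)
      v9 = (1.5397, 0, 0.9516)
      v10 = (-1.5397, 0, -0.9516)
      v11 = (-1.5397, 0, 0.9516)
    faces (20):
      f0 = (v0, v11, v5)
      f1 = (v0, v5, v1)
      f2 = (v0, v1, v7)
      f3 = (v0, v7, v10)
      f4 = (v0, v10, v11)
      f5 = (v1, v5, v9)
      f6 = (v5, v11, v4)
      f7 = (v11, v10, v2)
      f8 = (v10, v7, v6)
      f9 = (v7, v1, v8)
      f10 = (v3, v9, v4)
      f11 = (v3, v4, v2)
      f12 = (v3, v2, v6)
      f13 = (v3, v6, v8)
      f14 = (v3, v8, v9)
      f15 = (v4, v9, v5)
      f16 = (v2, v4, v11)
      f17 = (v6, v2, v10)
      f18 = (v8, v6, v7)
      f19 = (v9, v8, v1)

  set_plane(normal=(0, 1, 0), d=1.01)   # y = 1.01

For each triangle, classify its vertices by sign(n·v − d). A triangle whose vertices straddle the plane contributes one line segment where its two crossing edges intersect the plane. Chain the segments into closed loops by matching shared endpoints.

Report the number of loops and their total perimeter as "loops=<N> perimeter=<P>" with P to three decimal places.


Straddling triangles (8 of 20):
  (v0,v11,v5) [+--] → (-1.15392, 1.01, 0.327377)–(-0.0944966, 1.01, 1.3868)  len=1.4983
  (v0,v5,v1) [+-+] → (-0.0944966, 1.01, 1.3868)–(0.0944966, 1.01, 1.3868)  len=0.1890
  (v0,v1,v7) [++-] → (0.0944966, 1.01, -1.3868)–(-0.0944966, 1.01, -1.3868)  len=0.1890
  (v0,v7,v10) [+--] → (-0.0944966, 1.01, -1.3868)–(-1.15392, 1.01, -0.327377)  len=1.4983
  (v0,v10,v11) [+--] → (-1.15392, 1.01, -0.327377)–(-1.15392, 1.01, 0.327377)  len=0.6548
  (v1,v5,v9) [+--] → (0.0944966, 1.01, 1.3868)–(1.15392, 1.01, 0.327377)  len=1.4983
  (v7,v1,v8) [-+-] → (0.0944966, 1.01, -1.3868)–(1.15392, 1.01, -0.327377)  len=1.4983
  (v9,v8,v1) [--+] → (1.15392, 1.01, -0.327377)–(1.15392, 1.01, 0.327377)  len=0.6548

Chained into 1 loop(s):
  loop 1: 8 segments, perimeter = 7.6805
Total perimeter = 7.681

loops=1 perimeter=7.681


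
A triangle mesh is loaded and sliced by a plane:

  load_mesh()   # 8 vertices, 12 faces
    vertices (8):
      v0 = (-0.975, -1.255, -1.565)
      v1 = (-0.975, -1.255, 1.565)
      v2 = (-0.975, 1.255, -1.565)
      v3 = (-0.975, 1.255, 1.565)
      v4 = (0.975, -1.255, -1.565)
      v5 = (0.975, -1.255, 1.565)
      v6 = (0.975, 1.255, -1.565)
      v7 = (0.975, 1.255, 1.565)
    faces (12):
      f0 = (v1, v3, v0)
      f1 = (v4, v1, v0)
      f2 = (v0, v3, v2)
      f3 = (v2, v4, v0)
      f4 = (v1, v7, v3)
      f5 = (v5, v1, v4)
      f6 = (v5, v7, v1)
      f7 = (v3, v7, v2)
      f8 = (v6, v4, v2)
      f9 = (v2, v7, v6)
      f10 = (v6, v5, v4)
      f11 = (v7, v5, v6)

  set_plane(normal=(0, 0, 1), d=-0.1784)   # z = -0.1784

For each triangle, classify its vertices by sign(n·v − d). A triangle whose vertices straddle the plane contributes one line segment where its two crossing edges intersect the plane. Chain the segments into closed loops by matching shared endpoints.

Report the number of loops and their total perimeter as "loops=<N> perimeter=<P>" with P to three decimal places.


loops=1 perimeter=8.920

Straddling triangles (8 of 12):
  (v1,v3,v0) [++-] → (-0.975, -0.143062, -0.1784)–(-0.975, -1.255, -0.1784)  len=1.1119
  (v4,v1,v0) [-+-] → (0.111144, -1.255, -0.1784)–(-0.975, -1.255, -0.1784)  len=1.0861
  (v0,v3,v2) [-+-] → (-0.975, -0.143062, -0.1784)–(-0.975, 1.255, -0.1784)  len=1.3981
  (v5,v1,v4) [++-] → (0.111144, -1.255, -0.1784)–(0.975, -1.255, -0.1784)  len=0.8639
  (v3,v7,v2) [++-] → (-0.111144, 1.255, -0.1784)–(-0.975, 1.255, -0.1784)  len=0.8639
  (v2,v7,v6) [-+-] → (-0.111144, 1.255, -0.1784)–(0.975, 1.255, -0.1784)  len=1.0861
  (v6,v5,v4) [-+-] → (0.975, 0.143062, -0.1784)–(0.975, -1.255, -0.1784)  len=1.3981
  (v7,v5,v6) [++-] → (0.975, 0.143062, -0.1784)–(0.975, 1.255, -0.1784)  len=1.1119

Chained into 1 loop(s):
  loop 1: 8 segments, perimeter = 8.9200
Total perimeter = 8.920


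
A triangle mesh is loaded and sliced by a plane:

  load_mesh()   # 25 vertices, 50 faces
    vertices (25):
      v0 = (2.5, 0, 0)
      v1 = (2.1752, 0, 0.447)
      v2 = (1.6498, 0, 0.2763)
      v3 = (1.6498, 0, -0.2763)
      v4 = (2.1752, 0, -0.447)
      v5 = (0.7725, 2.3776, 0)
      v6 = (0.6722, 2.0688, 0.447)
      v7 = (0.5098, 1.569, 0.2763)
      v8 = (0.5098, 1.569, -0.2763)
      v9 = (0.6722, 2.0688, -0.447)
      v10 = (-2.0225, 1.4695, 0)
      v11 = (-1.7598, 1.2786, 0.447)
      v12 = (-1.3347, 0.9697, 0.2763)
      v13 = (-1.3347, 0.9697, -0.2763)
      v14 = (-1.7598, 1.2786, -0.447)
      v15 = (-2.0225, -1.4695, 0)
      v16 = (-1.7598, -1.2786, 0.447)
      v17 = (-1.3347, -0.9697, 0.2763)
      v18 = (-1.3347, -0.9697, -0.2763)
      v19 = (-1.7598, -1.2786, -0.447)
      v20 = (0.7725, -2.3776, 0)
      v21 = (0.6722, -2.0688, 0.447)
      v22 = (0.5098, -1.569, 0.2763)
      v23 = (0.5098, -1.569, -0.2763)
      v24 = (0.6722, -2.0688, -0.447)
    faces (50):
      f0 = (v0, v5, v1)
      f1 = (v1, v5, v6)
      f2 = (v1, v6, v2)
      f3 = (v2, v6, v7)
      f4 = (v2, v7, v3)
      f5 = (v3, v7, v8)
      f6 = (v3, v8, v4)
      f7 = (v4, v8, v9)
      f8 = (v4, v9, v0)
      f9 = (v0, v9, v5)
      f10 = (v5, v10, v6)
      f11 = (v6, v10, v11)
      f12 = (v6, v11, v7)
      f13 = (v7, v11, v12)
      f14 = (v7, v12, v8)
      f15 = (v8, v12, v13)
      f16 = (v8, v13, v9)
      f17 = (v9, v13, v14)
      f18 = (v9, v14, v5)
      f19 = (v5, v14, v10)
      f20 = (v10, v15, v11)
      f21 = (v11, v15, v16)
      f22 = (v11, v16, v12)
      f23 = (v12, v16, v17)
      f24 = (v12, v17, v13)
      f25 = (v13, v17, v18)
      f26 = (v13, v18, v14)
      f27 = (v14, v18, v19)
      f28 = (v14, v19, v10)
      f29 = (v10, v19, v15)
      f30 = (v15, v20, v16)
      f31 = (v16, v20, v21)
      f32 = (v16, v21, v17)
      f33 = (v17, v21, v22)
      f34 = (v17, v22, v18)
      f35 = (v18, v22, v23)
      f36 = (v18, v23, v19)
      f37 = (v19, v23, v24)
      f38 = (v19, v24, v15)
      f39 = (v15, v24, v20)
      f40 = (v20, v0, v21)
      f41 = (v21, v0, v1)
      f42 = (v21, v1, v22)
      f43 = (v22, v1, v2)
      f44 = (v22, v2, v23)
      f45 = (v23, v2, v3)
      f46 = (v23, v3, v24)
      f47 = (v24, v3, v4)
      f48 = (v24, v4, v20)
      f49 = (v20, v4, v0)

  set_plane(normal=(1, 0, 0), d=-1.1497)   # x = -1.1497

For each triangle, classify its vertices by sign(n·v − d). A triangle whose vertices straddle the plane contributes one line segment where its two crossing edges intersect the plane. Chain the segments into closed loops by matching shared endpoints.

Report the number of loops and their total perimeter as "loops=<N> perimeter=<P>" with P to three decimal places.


loops=2 perimeter=5.121

Straddling triangles (20 of 50):
  (v5,v10,v6) [+-+] → (-1.1497, 1.75307, 0)–(-1.1497, 1.66361, 0.144781)  len=0.1702
  (v6,v10,v11) [+--] → (-1.1497, 1.66361, 0.144781)–(-1.1497, 1.47683, 0.447)  len=0.3553
  (v6,v11,v7) [+-+] → (-1.1497, 1.47683, 0.447)–(-1.1497, 1.35666, 0.401113)  len=0.1286
  (v7,v11,v12) [+--] → (-1.1497, 1.35666, 0.401113)–(-1.1497, 1.02981, 0.2763)  len=0.3499
  (v7,v12,v8) [+-+] → (-1.1497, 1.02981, 0.2763)–(-1.1497, 1.02981, 0.220875)  len=0.0554
  (v8,v12,v13) [+--] → (-1.1497, 1.02981, 0.220875)–(-1.1497, 1.02981, -0.2763)  len=0.4972
  (v8,v13,v9) [+-+] → (-1.1497, 1.02981, -0.2763)–(-1.1497, 1.07102, -0.292035)  len=0.0441
  (v9,v13,v14) [+--] → (-1.1497, 1.07102, -0.292035)–(-1.1497, 1.47683, -0.447)  len=0.4344
  (v9,v14,v5) [+-+] → (-1.1497, 1.47683, -0.447)–(-1.1497, 1.54338, -0.339306)  len=0.1266
  (v5,v14,v10) [+--] → (-1.1497, 1.54338, -0.339306)–(-1.1497, 1.75307, 0)  len=0.3989
  (v15,v20,v16) [-+-] → (-1.1497, -1.75307, 0)–(-1.1497, -1.54338, 0.339306)  len=0.3989
  (v16,v20,v21) [-++] → (-1.1497, -1.54338, 0.339306)–(-1.1497, -1.47683, 0.447)  len=0.1266
  (v16,v21,v17) [-+-] → (-1.1497, -1.47683, 0.447)–(-1.1497, -1.07102, 0.292035)  len=0.4344
  (v17,v21,v22) [-++] → (-1.1497, -1.07102, 0.292035)–(-1.1497, -1.02981, 0.2763)  len=0.0441
  (v17,v22,v18) [-+-] → (-1.1497, -1.02981, 0.2763)–(-1.1497, -1.02981, -0.220875)  len=0.4972
  (v18,v22,v23) [-++] → (-1.1497, -1.02981, -0.220875)–(-1.1497, -1.02981, -0.2763)  len=0.0554
  (v18,v23,v19) [-+-] → (-1.1497, -1.02981, -0.2763)–(-1.1497, -1.35666, -0.401113)  len=0.3499
  (v19,v23,v24) [-++] → (-1.1497, -1.35666, -0.401113)–(-1.1497, -1.47683, -0.447)  len=0.1286
  (v19,v24,v15) [-+-] → (-1.1497, -1.47683, -0.447)–(-1.1497, -1.66361, -0.144781)  len=0.3553
  (v15,v24,v20) [-++] → (-1.1497, -1.66361, -0.144781)–(-1.1497, -1.75307, 0)  len=0.1702

Chained into 2 loop(s):
  loop 1: 10 segments, perimeter = 2.5606
  loop 2: 10 segments, perimeter = 2.5606
Total perimeter = 5.121


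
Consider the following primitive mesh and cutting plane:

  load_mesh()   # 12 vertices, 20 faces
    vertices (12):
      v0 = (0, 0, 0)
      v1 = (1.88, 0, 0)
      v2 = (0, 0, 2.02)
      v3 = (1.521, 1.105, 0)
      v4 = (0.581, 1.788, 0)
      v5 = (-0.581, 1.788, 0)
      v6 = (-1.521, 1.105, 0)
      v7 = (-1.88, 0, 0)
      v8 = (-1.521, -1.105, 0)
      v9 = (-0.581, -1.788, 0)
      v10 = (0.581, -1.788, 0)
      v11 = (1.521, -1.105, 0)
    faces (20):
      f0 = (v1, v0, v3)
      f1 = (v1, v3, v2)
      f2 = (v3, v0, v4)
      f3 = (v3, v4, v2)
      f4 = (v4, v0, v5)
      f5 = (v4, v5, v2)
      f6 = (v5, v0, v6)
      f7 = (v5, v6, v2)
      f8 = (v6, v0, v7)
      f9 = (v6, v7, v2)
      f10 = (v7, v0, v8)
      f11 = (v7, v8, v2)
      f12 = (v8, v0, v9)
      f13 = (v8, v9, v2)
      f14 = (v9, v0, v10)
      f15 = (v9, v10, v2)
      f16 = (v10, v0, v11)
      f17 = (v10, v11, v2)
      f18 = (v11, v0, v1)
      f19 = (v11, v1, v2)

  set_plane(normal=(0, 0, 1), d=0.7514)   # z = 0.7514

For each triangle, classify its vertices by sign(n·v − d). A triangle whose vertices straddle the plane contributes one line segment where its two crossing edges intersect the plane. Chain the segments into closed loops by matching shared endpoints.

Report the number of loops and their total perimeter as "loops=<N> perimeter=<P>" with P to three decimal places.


Straddling triangles (10 of 20):
  (v1,v3,v2) [--+] → (0.955218, 0.693962, 0.7514)–(1.18068, 0, 0.7514)  len=0.7297
  (v3,v4,v2) [--+] → (0.36488, 1.1229, 0.7514)–(0.955218, 0.693962, 0.7514)  len=0.7297
  (v4,v5,v2) [--+] → (-0.36488, 1.1229, 0.7514)–(0.36488, 1.1229, 0.7514)  len=0.7298
  (v5,v6,v2) [--+] → (-0.955218, 0.693962, 0.7514)–(-0.36488, 1.1229, 0.7514)  len=0.7297
  (v6,v7,v2) [--+] → (-1.18068, 0, 0.7514)–(-0.955218, 0.693962, 0.7514)  len=0.7297
  (v7,v8,v2) [--+] → (-0.955218, -0.693962, 0.7514)–(-1.18068, 0, 0.7514)  len=0.7297
  (v8,v9,v2) [--+] → (-0.36488, -1.1229, 0.7514)–(-0.955218, -0.693962, 0.7514)  len=0.7297
  (v9,v10,v2) [--+] → (0.36488, -1.1229, 0.7514)–(-0.36488, -1.1229, 0.7514)  len=0.7298
  (v10,v11,v2) [--+] → (0.955218, -0.693962, 0.7514)–(0.36488, -1.1229, 0.7514)  len=0.7297
  (v11,v1,v2) [--+] → (1.18068, 0, 0.7514)–(0.955218, -0.693962, 0.7514)  len=0.7297

Chained into 1 loop(s):
  loop 1: 10 segments, perimeter = 7.2971
Total perimeter = 7.297

loops=1 perimeter=7.297


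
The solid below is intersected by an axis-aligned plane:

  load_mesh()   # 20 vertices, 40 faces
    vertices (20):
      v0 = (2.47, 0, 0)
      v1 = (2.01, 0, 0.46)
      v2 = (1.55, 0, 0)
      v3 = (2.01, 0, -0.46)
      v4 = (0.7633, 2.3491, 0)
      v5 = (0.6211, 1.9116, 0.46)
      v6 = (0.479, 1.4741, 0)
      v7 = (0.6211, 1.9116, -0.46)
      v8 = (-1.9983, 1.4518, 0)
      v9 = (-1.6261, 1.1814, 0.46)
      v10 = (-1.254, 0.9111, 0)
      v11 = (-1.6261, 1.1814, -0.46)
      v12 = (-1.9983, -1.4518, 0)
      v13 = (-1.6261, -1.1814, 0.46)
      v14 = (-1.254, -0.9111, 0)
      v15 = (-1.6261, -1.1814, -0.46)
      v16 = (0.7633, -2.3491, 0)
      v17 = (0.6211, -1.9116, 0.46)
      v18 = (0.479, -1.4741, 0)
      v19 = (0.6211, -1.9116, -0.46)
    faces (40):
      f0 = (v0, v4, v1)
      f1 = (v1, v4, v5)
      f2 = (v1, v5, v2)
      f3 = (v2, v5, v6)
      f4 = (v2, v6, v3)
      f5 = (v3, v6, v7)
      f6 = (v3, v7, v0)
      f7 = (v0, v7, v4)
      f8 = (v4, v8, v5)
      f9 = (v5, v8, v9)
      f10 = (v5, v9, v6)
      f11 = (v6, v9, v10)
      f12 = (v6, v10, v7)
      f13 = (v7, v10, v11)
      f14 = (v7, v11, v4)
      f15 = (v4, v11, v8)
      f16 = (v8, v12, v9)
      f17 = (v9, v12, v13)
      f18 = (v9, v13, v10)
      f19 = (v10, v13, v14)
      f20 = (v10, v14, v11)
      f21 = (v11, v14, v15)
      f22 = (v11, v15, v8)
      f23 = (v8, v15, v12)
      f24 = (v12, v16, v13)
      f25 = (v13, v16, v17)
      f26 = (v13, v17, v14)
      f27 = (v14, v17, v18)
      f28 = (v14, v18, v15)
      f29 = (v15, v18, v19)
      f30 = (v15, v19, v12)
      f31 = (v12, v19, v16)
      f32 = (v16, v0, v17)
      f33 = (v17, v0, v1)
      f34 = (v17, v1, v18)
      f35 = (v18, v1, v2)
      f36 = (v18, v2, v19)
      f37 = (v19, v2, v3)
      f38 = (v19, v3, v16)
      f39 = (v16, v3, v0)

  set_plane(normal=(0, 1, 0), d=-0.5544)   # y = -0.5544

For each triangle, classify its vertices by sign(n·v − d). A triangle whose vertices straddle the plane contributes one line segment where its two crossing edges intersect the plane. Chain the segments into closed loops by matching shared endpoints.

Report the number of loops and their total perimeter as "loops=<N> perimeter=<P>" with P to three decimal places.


loops=2 perimeter=4.969

Straddling triangles (16 of 40):
  (v8,v12,v9) [+-+] → (-1.9983, -0.5544, 0)–(-1.87145, -0.5544, 0.156769)  len=0.2017
  (v9,v12,v13) [+--] → (-1.87145, -0.5544, 0.156769)–(-1.6261, -0.5544, 0.46)  len=0.3901
  (v9,v13,v10) [+-+] → (-1.6261, -0.5544, 0.46)–(-1.5146, -0.5544, 0.322165)  len=0.1773
  (v10,v13,v14) [+--] → (-1.5146, -0.5544, 0.322165)–(-1.254, -0.5544, 0)  len=0.4144
  (v10,v14,v11) [+-+] → (-1.254, -0.5544, 0)–(-1.31743, -0.5544, -0.0784143)  len=0.1009
  (v11,v14,v15) [+--] → (-1.31743, -0.5544, -0.0784143)–(-1.6261, -0.5544, -0.46)  len=0.4908
  (v11,v15,v8) [+-+] → (-1.6261, -0.5544, -0.46)–(-1.71473, -0.5544, -0.350468)  len=0.1409
  (v8,v15,v12) [+--] → (-1.71473, -0.5544, -0.350468)–(-1.9983, -0.5544, 0)  len=0.4508
  (v16,v0,v17) [-+-] → (2.06721, -0.5544, 0)–(1.93378, -0.5544, 0.133409)  len=0.1887
  (v17,v0,v1) [-++] → (1.93378, -0.5544, 0.133409)–(1.60719, -0.5544, 0.46)  len=0.4619
  (v17,v1,v18) [-+-] → (1.60719, -0.5544, 0.46)–(1.4342, -0.5544, 0.286997)  len=0.2447
  (v18,v1,v2) [-++] → (1.4342, -0.5544, 0.286997)–(1.1472, -0.5544, 0)  len=0.4059
  (v18,v2,v19) [-+-] → (1.1472, -0.5544, 0)–(1.2806, -0.5544, -0.133409)  len=0.1887
  (v19,v2,v3) [-++] → (1.2806, -0.5544, -0.133409)–(1.60719, -0.5544, -0.46)  len=0.4619
  (v19,v3,v16) [-+-] → (1.60719, -0.5544, -0.46)–(1.71577, -0.5544, -0.351438)  len=0.1535
  (v16,v3,v0) [-++] → (1.71577, -0.5544, -0.351438)–(2.06721, -0.5544, 0)  len=0.4970

Chained into 2 loop(s):
  loop 1: 8 segments, perimeter = 2.3668
  loop 2: 8 segments, perimeter = 2.6022
Total perimeter = 4.969


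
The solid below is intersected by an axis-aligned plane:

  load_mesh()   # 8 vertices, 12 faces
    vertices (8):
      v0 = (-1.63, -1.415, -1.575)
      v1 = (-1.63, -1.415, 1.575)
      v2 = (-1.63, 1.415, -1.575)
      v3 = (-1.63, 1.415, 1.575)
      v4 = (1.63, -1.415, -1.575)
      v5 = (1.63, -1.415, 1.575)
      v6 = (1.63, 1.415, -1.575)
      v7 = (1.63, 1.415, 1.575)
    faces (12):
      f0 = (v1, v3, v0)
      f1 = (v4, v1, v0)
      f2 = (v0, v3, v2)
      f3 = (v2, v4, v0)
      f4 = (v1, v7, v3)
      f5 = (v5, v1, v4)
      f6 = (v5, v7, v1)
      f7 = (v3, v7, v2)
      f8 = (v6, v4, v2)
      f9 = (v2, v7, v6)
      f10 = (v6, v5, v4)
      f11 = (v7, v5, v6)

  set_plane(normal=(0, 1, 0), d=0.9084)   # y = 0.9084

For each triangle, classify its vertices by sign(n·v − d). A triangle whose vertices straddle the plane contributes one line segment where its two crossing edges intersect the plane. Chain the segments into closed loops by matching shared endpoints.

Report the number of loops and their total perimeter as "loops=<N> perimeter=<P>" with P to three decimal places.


loops=1 perimeter=12.820

Straddling triangles (8 of 12):
  (v1,v3,v0) [-+-] → (-1.63, 0.9084, 1.575)–(-1.63, 0.9084, 1.01112)  len=0.5639
  (v0,v3,v2) [-++] → (-1.63, 0.9084, 1.01112)–(-1.63, 0.9084, -1.575)  len=2.5861
  (v2,v4,v0) [+--] → (-1.04643, 0.9084, -1.575)–(-1.63, 0.9084, -1.575)  len=0.5836
  (v1,v7,v3) [-++] → (1.04643, 0.9084, 1.575)–(-1.63, 0.9084, 1.575)  len=2.6764
  (v5,v7,v1) [-+-] → (1.63, 0.9084, 1.575)–(1.04643, 0.9084, 1.575)  len=0.5836
  (v6,v4,v2) [+-+] → (1.63, 0.9084, -1.575)–(-1.04643, 0.9084, -1.575)  len=2.6764
  (v6,v5,v4) [+--] → (1.63, 0.9084, -1.01112)–(1.63, 0.9084, -1.575)  len=0.5639
  (v7,v5,v6) [+-+] → (1.63, 0.9084, 1.575)–(1.63, 0.9084, -1.01112)  len=2.5861

Chained into 1 loop(s):
  loop 1: 8 segments, perimeter = 12.8200
Total perimeter = 12.820


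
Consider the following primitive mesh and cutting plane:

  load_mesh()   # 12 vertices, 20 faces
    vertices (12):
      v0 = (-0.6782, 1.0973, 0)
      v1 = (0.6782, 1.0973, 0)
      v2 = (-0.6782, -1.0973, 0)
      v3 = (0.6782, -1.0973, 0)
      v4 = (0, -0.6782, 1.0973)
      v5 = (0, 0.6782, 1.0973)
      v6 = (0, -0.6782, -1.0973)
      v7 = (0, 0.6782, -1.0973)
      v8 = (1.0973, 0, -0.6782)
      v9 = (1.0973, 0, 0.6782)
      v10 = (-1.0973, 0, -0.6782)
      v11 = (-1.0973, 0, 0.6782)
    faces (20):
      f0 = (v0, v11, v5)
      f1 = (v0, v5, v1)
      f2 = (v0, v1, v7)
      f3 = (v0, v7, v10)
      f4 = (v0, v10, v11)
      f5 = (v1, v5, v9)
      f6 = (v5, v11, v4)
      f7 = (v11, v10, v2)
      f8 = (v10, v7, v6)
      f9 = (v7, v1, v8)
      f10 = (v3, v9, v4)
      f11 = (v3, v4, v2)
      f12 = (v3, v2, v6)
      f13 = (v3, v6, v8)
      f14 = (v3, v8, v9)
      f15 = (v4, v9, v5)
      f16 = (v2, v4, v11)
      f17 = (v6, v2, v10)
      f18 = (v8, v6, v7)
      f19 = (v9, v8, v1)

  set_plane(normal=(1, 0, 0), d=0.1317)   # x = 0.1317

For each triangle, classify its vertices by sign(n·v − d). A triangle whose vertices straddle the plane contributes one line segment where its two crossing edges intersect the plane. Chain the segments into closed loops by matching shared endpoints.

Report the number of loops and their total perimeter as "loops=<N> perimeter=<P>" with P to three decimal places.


loops=1 perimeter=7.094

Straddling triangles (10 of 20):
  (v0,v5,v1) [--+] → (0.1317, 0.759585, 0.884215)–(0.1317, 1.0973, 0)  len=0.9465
  (v0,v1,v7) [-+-] → (0.1317, 1.0973, 0)–(0.1317, 0.759585, -0.884215)  len=0.9465
  (v1,v5,v9) [+-+] → (0.1317, 0.759585, 0.884215)–(0.1317, 0.596801, 1.047)  len=0.2302
  (v7,v1,v8) [-++] → (0.1317, 0.759585, -0.884215)–(0.1317, 0.596801, -1.047)  len=0.2302
  (v3,v9,v4) [++-] → (0.1317, -0.596801, 1.047)–(0.1317, -0.759585, 0.884215)  len=0.2302
  (v3,v4,v2) [+--] → (0.1317, -0.759585, 0.884215)–(0.1317, -1.0973, 0)  len=0.9465
  (v3,v2,v6) [+--] → (0.1317, -1.0973, 0)–(0.1317, -0.759585, -0.884215)  len=0.9465
  (v3,v6,v8) [+-+] → (0.1317, -0.759585, -0.884215)–(0.1317, -0.596801, -1.047)  len=0.2302
  (v4,v9,v5) [-+-] → (0.1317, -0.596801, 1.047)–(0.1317, 0.596801, 1.047)  len=1.1936
  (v8,v6,v7) [+--] → (0.1317, -0.596801, -1.047)–(0.1317, 0.596801, -1.047)  len=1.1936

Chained into 1 loop(s):
  loop 1: 10 segments, perimeter = 7.0941
Total perimeter = 7.094


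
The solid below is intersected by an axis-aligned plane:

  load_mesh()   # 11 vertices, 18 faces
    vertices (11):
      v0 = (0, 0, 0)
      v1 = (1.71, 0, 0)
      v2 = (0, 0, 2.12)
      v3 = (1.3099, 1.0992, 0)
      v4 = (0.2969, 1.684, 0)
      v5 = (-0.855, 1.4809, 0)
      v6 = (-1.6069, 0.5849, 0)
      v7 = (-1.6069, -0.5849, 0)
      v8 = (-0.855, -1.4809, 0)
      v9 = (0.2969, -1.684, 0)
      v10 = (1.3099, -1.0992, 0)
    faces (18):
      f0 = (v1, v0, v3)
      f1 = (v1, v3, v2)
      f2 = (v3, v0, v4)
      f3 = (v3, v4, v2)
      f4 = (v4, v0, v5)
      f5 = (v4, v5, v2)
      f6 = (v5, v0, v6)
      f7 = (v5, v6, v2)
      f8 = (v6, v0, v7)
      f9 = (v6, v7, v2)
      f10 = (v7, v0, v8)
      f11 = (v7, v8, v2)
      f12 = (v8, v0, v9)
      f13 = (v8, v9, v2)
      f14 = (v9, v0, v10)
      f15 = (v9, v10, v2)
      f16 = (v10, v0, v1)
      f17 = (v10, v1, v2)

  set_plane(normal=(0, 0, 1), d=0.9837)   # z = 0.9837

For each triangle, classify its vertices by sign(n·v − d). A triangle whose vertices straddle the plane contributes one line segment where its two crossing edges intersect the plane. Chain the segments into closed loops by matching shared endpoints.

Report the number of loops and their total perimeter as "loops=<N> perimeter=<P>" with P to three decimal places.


loops=1 perimeter=5.643

Straddling triangles (9 of 18):
  (v1,v3,v2) [--+] → (0.702094, 0.589161, 0.9837)–(0.916544, 0, 0.9837)  len=0.6270
  (v3,v4,v2) [--+] → (0.159136, 0.902608, 0.9837)–(0.702094, 0.589161, 0.9837)  len=0.6269
  (v4,v5,v2) [--+] → (-0.458272, 0.793748, 0.9837)–(0.159136, 0.902608, 0.9837)  len=0.6269
  (v5,v6,v2) [--+] → (-0.861283, 0.313501, 0.9837)–(-0.458272, 0.793748, 0.9837)  len=0.6269
  (v6,v7,v2) [--+] → (-0.861283, -0.313501, 0.9837)–(-0.861283, 0.313501, 0.9837)  len=0.6270
  (v7,v8,v2) [--+] → (-0.458272, -0.793748, 0.9837)–(-0.861283, -0.313501, 0.9837)  len=0.6269
  (v8,v9,v2) [--+] → (0.159136, -0.902608, 0.9837)–(-0.458272, -0.793748, 0.9837)  len=0.6269
  (v9,v10,v2) [--+] → (0.702094, -0.589161, 0.9837)–(0.159136, -0.902608, 0.9837)  len=0.6269
  (v10,v1,v2) [--+] → (0.916544, 0, 0.9837)–(0.702094, -0.589161, 0.9837)  len=0.6270

Chained into 1 loop(s):
  loop 1: 9 segments, perimeter = 5.6426
Total perimeter = 5.643


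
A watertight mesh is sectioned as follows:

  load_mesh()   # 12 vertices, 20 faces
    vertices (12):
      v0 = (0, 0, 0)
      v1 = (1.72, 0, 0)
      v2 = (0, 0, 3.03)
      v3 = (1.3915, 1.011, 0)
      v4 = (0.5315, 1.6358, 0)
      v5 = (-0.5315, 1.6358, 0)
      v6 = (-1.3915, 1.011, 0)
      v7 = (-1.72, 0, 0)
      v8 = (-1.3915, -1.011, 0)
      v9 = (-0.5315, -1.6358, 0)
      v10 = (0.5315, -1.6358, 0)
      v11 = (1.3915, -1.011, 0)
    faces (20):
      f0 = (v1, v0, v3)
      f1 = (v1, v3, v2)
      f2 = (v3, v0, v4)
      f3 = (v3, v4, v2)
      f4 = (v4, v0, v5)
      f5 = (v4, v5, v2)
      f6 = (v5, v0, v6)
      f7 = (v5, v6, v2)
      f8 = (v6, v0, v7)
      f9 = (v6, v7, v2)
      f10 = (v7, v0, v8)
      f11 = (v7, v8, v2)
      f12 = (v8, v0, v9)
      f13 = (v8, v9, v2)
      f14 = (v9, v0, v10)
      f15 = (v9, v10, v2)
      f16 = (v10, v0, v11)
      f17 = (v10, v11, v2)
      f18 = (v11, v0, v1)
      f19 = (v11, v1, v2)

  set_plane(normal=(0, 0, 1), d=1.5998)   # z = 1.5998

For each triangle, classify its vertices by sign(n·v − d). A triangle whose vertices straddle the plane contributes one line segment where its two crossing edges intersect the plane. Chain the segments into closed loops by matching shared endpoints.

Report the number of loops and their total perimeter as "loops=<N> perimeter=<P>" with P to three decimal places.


loops=1 perimeter=5.018

Straddling triangles (10 of 20):
  (v1,v3,v2) [--+] → (0.656806, 0.477205, 1.5998)–(0.811863, 0, 1.5998)  len=0.5018
  (v3,v4,v2) [--+] → (0.250875, 0.772119, 1.5998)–(0.656806, 0.477205, 1.5998)  len=0.5018
  (v4,v5,v2) [--+] → (-0.250875, 0.772119, 1.5998)–(0.250875, 0.772119, 1.5998)  len=0.5018
  (v5,v6,v2) [--+] → (-0.656806, 0.477205, 1.5998)–(-0.250875, 0.772119, 1.5998)  len=0.5018
  (v6,v7,v2) [--+] → (-0.811863, 0, 1.5998)–(-0.656806, 0.477205, 1.5998)  len=0.5018
  (v7,v8,v2) [--+] → (-0.656806, -0.477205, 1.5998)–(-0.811863, 0, 1.5998)  len=0.5018
  (v8,v9,v2) [--+] → (-0.250875, -0.772119, 1.5998)–(-0.656806, -0.477205, 1.5998)  len=0.5018
  (v9,v10,v2) [--+] → (0.250875, -0.772119, 1.5998)–(-0.250875, -0.772119, 1.5998)  len=0.5018
  (v10,v11,v2) [--+] → (0.656806, -0.477205, 1.5998)–(0.250875, -0.772119, 1.5998)  len=0.5018
  (v11,v1,v2) [--+] → (0.811863, 0, 1.5998)–(0.656806, -0.477205, 1.5998)  len=0.5018

Chained into 1 loop(s):
  loop 1: 10 segments, perimeter = 5.0176
Total perimeter = 5.018


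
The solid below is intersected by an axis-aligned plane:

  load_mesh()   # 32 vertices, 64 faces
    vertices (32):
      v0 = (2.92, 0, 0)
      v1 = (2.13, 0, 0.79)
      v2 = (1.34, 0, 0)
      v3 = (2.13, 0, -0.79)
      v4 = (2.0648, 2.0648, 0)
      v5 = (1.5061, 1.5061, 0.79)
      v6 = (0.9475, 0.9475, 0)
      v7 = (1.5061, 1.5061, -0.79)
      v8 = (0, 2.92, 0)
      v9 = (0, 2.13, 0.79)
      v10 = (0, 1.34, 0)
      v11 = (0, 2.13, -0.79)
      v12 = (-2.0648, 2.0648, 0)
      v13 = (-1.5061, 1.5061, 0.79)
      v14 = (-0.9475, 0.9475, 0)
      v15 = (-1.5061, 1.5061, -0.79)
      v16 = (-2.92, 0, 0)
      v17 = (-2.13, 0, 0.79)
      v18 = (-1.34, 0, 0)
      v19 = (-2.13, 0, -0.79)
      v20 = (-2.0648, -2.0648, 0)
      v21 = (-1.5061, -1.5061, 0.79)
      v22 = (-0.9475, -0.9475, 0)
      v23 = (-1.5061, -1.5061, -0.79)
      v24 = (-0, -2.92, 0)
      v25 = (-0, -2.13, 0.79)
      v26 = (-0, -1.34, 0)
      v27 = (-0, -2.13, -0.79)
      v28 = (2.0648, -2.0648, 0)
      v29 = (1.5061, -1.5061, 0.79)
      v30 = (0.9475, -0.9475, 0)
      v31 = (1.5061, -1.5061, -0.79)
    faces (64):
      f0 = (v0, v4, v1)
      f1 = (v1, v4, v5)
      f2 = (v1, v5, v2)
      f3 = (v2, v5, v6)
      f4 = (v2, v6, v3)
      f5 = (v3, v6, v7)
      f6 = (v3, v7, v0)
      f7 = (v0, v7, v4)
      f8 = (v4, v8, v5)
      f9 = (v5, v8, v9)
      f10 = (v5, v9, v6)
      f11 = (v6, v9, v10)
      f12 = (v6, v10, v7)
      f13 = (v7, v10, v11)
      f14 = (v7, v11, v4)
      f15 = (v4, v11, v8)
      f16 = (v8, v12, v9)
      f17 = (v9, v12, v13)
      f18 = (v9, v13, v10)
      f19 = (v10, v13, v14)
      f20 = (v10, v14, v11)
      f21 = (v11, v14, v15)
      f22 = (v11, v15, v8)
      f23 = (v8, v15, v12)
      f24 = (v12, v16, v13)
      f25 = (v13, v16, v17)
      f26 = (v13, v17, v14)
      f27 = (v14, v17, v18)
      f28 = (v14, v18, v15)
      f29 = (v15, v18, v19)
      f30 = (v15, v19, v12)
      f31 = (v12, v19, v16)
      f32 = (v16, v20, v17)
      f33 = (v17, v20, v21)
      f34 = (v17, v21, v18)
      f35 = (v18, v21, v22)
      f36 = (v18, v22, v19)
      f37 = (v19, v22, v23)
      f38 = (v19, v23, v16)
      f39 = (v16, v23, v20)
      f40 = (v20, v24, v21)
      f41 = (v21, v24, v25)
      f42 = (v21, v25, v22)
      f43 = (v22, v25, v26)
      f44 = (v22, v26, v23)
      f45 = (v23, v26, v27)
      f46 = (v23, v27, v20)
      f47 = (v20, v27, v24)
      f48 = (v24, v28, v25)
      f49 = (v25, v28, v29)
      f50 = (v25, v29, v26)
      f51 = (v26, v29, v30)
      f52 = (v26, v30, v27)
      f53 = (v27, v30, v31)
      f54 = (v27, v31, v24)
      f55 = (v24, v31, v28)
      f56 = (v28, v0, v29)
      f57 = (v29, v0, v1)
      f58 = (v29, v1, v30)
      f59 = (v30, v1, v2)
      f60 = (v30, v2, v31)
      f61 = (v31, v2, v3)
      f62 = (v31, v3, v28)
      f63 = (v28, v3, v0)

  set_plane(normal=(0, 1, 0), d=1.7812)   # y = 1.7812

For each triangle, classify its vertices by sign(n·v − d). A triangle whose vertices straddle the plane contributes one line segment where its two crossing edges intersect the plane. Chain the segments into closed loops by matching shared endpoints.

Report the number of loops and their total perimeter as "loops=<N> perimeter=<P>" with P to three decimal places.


loops=1 perimeter=9.980

Straddling triangles (18 of 64):
  (v0,v4,v1) [-+-] → (2.18226, 1.7812, 0)–(2.07376, 1.7812, 0.108506)  len=0.1535
  (v1,v4,v5) [-+-] → (2.07376, 1.7812, 0.108506)–(1.7812, 1.7812, 0.401009)  len=0.4137
  (v0,v7,v4) [--+] → (1.7812, 1.7812, -0.401009)–(2.18226, 1.7812, 0)  len=0.5671
  (v4,v8,v5) [++-] → (1.21306, 1.7812, 0.636291)–(1.7812, 1.7812, 0.401009)  len=0.6149
  (v5,v8,v9) [-++] → (1.21306, 1.7812, 0.636291)–(0.842006, 1.7812, 0.79)  len=0.4016
  (v5,v9,v6) [-+-] → (0.842006, 1.7812, 0.79)–(0.279482, 1.7812, 0.556975)  len=0.6089
  (v6,v9,v10) [-+-] → (0.279482, 1.7812, 0.556975)–(0, 1.7812, 0.4412)  len=0.3025
  (v7,v10,v11) [--+] → (0, 1.7812, -0.4412)–(0.842006, 1.7812, -0.79)  len=0.9114
  (v7,v11,v4) [-++] → (0.842006, 1.7812, -0.79)–(1.7812, 1.7812, -0.401009)  len=1.0166
  (v9,v12,v13) [++-] → (-1.7812, 1.7812, 0.401009)–(-0.842006, 1.7812, 0.79)  len=1.0166
  (v9,v13,v10) [+--] → (-0.842006, 1.7812, 0.79)–(0, 1.7812, 0.4412)  len=0.9114
  (v10,v14,v11) [--+] → (-0.279482, 1.7812, -0.556975)–(0, 1.7812, -0.4412)  len=0.3025
  (v11,v14,v15) [+--] → (-0.279482, 1.7812, -0.556975)–(-0.842006, 1.7812, -0.79)  len=0.6089
  (v11,v15,v8) [+-+] → (-0.842006, 1.7812, -0.79)–(-1.21306, 1.7812, -0.636291)  len=0.4016
  (v8,v15,v12) [+-+] → (-1.21306, 1.7812, -0.636291)–(-1.7812, 1.7812, -0.401009)  len=0.6149
  (v12,v16,v13) [+--] → (-2.18226, 1.7812, 0)–(-1.7812, 1.7812, 0.401009)  len=0.5671
  (v15,v19,v12) [--+] → (-2.07376, 1.7812, -0.108506)–(-1.7812, 1.7812, -0.401009)  len=0.4137
  (v12,v19,v16) [+--] → (-2.07376, 1.7812, -0.108506)–(-2.18226, 1.7812, 0)  len=0.1535

Chained into 1 loop(s):
  loop 1: 18 segments, perimeter = 9.9804
Total perimeter = 9.980


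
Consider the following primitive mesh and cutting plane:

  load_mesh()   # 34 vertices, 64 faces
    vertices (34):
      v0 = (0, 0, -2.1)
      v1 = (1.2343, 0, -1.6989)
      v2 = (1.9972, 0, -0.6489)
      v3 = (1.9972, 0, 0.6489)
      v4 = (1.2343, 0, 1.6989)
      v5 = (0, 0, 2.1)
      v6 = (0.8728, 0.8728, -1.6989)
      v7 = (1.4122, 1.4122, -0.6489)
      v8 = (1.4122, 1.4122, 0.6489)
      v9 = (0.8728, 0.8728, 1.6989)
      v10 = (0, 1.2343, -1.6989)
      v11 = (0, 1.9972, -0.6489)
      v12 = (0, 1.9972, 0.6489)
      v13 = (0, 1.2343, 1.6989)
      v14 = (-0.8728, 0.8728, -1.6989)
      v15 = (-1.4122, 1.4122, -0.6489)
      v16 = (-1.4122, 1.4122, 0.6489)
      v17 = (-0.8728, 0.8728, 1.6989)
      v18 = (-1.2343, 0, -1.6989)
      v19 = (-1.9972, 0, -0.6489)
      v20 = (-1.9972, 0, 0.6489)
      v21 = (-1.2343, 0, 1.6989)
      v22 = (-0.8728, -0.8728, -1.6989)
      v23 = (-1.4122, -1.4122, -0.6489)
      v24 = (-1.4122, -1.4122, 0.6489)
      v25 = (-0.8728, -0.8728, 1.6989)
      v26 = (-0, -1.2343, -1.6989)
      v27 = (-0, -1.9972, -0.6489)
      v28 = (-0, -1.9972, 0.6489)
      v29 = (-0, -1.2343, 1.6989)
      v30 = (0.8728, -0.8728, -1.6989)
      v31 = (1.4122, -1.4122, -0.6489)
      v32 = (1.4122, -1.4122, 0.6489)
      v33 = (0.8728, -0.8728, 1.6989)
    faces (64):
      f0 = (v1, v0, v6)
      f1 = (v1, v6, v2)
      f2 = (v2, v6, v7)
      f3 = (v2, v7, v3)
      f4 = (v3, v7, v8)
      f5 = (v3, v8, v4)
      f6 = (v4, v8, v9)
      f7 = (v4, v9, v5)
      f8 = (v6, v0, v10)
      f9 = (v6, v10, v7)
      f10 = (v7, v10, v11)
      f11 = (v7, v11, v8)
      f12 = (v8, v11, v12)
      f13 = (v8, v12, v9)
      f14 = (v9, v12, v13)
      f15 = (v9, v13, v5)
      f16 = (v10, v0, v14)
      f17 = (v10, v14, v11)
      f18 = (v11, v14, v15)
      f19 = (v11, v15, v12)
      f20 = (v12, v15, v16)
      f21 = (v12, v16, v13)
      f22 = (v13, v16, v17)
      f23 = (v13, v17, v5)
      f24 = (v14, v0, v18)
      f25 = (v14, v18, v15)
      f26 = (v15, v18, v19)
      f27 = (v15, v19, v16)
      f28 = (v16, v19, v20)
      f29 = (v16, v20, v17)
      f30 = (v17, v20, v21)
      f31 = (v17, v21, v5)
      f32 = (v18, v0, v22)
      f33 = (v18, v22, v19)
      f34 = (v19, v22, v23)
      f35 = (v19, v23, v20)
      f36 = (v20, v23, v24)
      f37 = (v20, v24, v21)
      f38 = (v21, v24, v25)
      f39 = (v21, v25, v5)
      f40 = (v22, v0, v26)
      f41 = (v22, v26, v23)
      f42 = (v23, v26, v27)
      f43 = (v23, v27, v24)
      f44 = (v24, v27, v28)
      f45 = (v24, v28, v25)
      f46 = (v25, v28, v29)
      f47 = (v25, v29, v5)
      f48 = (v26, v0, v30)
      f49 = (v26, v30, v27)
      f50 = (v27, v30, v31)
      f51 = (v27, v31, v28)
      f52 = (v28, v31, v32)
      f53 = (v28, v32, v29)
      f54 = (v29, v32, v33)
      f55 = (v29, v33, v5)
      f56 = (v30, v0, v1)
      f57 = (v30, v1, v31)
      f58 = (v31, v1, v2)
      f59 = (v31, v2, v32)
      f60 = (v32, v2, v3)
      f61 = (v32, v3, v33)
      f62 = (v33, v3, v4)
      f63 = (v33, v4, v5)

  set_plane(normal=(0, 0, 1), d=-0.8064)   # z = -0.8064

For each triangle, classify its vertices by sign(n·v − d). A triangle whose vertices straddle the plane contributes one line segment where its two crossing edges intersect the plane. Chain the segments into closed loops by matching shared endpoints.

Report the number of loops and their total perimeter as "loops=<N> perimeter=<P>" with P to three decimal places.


loops=1 perimeter=11.528

Straddling triangles (16 of 64):
  (v1,v6,v2) [--+] → (1.82854, 0.13092, -0.8064)–(1.88277, 0, -0.8064)  len=0.1417
  (v2,v6,v7) [+-+] → (1.82854, 0.13092, -0.8064)–(1.33129, 1.33129, -0.8064)  len=1.2993
  (v6,v10,v7) [--+] → (1.20037, 1.38551, -0.8064)–(1.33129, 1.33129, -0.8064)  len=0.1417
  (v7,v10,v11) [+-+] → (1.20037, 1.38551, -0.8064)–(0, 1.88277, -0.8064)  len=1.2993
  (v10,v14,v11) [--+] → (-0.13092, 1.82854, -0.8064)–(0, 1.88277, -0.8064)  len=0.1417
  (v11,v14,v15) [+-+] → (-0.13092, 1.82854, -0.8064)–(-1.33129, 1.33129, -0.8064)  len=1.2993
  (v14,v18,v15) [--+] → (-1.38551, 1.20037, -0.8064)–(-1.33129, 1.33129, -0.8064)  len=0.1417
  (v15,v18,v19) [+-+] → (-1.38551, 1.20037, -0.8064)–(-1.88277, 0, -0.8064)  len=1.2993
  (v18,v22,v19) [--+] → (-1.82854, -0.13092, -0.8064)–(-1.88277, 0, -0.8064)  len=0.1417
  (v19,v22,v23) [+-+] → (-1.82854, -0.13092, -0.8064)–(-1.33129, -1.33129, -0.8064)  len=1.2993
  (v22,v26,v23) [--+] → (-1.20037, -1.38551, -0.8064)–(-1.33129, -1.33129, -0.8064)  len=0.1417
  (v23,v26,v27) [+-+] → (-1.20037, -1.38551, -0.8064)–(0, -1.88277, -0.8064)  len=1.2993
  (v26,v30,v27) [--+] → (0.13092, -1.82854, -0.8064)–(0, -1.88277, -0.8064)  len=0.1417
  (v27,v30,v31) [+-+] → (0.13092, -1.82854, -0.8064)–(1.33129, -1.33129, -0.8064)  len=1.2993
  (v30,v1,v31) [--+] → (1.38551, -1.20037, -0.8064)–(1.33129, -1.33129, -0.8064)  len=0.1417
  (v31,v1,v2) [+-+] → (1.38551, -1.20037, -0.8064)–(1.88277, 0, -0.8064)  len=1.2993

Chained into 1 loop(s):
  loop 1: 16 segments, perimeter = 11.5279
Total perimeter = 11.528


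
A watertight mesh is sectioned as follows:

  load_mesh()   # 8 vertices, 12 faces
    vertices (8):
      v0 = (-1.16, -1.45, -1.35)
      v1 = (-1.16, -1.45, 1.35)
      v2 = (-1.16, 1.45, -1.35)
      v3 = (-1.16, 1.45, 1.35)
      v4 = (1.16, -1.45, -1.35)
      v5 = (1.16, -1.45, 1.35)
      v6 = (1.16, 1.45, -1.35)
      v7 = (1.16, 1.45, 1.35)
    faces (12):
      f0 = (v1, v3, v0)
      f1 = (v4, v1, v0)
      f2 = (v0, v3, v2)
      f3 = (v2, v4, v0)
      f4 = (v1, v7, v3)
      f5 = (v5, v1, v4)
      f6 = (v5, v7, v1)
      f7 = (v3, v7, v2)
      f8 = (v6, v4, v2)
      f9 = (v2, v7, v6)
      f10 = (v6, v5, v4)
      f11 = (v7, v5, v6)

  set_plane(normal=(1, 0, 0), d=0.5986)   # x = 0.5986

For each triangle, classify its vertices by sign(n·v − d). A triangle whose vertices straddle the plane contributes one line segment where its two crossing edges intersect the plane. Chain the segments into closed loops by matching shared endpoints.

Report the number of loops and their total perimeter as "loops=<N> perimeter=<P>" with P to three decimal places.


Straddling triangles (8 of 12):
  (v4,v1,v0) [+--] → (0.5986, -1.45, -0.696647)–(0.5986, -1.45, -1.35)  len=0.6534
  (v2,v4,v0) [-+-] → (0.5986, -0.74825, -1.35)–(0.5986, -1.45, -1.35)  len=0.7018
  (v1,v7,v3) [-+-] → (0.5986, 0.74825, 1.35)–(0.5986, 1.45, 1.35)  len=0.7018
  (v5,v1,v4) [+-+] → (0.5986, -1.45, 1.35)–(0.5986, -1.45, -0.696647)  len=2.0466
  (v5,v7,v1) [++-] → (0.5986, 0.74825, 1.35)–(0.5986, -1.45, 1.35)  len=2.1982
  (v3,v7,v2) [-+-] → (0.5986, 1.45, 1.35)–(0.5986, 1.45, 0.696647)  len=0.6534
  (v6,v4,v2) [++-] → (0.5986, -0.74825, -1.35)–(0.5986, 1.45, -1.35)  len=2.1982
  (v2,v7,v6) [-++] → (0.5986, 1.45, 0.696647)–(0.5986, 1.45, -1.35)  len=2.0466

Chained into 1 loop(s):
  loop 1: 8 segments, perimeter = 11.2000
Total perimeter = 11.200

loops=1 perimeter=11.200


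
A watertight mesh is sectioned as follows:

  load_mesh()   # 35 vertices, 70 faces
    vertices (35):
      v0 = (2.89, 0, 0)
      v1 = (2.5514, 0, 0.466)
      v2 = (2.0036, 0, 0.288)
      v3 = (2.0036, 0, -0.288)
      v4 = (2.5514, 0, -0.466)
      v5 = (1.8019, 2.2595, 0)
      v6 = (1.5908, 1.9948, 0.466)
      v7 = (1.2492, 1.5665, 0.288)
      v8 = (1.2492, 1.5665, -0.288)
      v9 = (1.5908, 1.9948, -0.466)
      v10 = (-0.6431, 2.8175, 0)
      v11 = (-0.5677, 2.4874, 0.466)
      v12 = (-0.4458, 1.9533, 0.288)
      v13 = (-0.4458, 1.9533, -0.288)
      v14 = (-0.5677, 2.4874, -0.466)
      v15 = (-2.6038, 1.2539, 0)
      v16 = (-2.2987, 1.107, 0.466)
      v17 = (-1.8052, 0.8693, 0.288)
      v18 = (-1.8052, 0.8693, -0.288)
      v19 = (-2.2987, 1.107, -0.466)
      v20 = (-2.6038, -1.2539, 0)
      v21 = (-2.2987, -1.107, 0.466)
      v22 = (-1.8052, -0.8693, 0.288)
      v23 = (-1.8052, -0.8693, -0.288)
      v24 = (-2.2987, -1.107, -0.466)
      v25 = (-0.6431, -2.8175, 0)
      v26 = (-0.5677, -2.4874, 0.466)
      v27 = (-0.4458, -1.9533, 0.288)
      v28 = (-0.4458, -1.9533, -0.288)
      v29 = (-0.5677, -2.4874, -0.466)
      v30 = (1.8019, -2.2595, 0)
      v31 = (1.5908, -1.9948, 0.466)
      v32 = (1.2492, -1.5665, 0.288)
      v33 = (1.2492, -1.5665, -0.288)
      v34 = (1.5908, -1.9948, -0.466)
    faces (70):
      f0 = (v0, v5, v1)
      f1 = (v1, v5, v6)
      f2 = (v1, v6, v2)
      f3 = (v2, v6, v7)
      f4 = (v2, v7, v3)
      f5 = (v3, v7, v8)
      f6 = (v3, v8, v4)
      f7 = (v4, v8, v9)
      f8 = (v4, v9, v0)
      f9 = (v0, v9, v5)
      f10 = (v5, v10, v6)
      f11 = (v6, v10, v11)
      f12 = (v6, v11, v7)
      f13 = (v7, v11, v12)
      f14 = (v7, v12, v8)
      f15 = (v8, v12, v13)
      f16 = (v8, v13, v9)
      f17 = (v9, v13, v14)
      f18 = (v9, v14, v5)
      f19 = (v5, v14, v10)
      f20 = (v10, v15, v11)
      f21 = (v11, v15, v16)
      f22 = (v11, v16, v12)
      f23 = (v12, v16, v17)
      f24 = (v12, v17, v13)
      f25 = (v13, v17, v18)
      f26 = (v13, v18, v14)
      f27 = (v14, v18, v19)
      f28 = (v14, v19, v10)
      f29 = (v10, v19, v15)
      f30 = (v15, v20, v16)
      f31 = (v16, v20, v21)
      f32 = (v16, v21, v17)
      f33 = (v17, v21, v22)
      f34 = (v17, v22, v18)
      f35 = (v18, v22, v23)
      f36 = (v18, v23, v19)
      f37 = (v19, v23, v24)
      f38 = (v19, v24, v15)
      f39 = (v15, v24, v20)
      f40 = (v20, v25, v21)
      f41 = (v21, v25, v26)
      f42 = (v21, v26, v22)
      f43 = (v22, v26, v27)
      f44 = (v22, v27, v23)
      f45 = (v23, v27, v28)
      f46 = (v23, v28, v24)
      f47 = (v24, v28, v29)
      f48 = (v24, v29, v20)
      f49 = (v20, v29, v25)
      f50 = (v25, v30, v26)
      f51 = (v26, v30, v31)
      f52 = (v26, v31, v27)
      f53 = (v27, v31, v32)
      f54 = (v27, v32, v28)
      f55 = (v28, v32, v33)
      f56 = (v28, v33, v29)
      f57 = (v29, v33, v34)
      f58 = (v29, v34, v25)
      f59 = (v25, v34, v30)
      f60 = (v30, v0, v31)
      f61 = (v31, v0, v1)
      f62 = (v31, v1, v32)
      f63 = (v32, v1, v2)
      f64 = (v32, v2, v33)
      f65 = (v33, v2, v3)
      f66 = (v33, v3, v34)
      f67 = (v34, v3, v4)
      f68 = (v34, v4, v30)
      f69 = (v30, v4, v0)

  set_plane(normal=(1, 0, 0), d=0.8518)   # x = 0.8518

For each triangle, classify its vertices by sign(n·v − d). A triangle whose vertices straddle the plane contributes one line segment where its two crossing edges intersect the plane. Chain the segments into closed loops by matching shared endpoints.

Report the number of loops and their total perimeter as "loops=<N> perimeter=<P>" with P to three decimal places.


loops=2 perimeter=5.544

Straddling triangles (20 of 70):
  (v5,v10,v6) [+-+] → (0.8518, 2.47633, 0)–(0.8518, 2.26696, 0.311842)  len=0.3756
  (v6,v10,v11) [+--] → (0.8518, 2.26696, 0.311842)–(0.8518, 2.16345, 0.466)  len=0.1857
  (v6,v11,v7) [+-+] → (0.8518, 2.16345, 0.466)–(0.8518, 1.76792, 0.326933)  len=0.4193
  (v7,v11,v12) [+--] → (0.8518, 1.76792, 0.326933)–(0.8518, 1.65719, 0.288)  len=0.1174
  (v7,v12,v8) [+-+] → (0.8518, 1.65719, 0.288)–(0.8518, 1.65719, -0.152954)  len=0.4410
  (v8,v12,v13) [+--] → (0.8518, 1.65719, -0.152954)–(0.8518, 1.65719, -0.288)  len=0.1350
  (v8,v13,v9) [+-+] → (0.8518, 1.65719, -0.288)–(0.8518, 1.97974, -0.401411)  len=0.3419
  (v9,v13,v14) [+--] → (0.8518, 1.97974, -0.401411)–(0.8518, 2.16345, -0.466)  len=0.1947
  (v9,v14,v5) [+-+] → (0.8518, 2.16345, -0.466)–(0.8518, 2.35088, -0.186844)  len=0.3362
  (v5,v14,v10) [+--] → (0.8518, 2.35088, -0.186844)–(0.8518, 2.47633, 0)  len=0.2251
  (v25,v30,v26) [-+-] → (0.8518, -2.47633, 0)–(0.8518, -2.35088, 0.186844)  len=0.2251
  (v26,v30,v31) [-++] → (0.8518, -2.35088, 0.186844)–(0.8518, -2.16345, 0.466)  len=0.3362
  (v26,v31,v27) [-+-] → (0.8518, -2.16345, 0.466)–(0.8518, -1.97974, 0.401411)  len=0.1947
  (v27,v31,v32) [-++] → (0.8518, -1.97974, 0.401411)–(0.8518, -1.65719, 0.288)  len=0.3419
  (v27,v32,v28) [-+-] → (0.8518, -1.65719, 0.288)–(0.8518, -1.65719, 0.152954)  len=0.1350
  (v28,v32,v33) [-++] → (0.8518, -1.65719, 0.152954)–(0.8518, -1.65719, -0.288)  len=0.4410
  (v28,v33,v29) [-+-] → (0.8518, -1.65719, -0.288)–(0.8518, -1.76792, -0.326933)  len=0.1174
  (v29,v33,v34) [-++] → (0.8518, -1.76792, -0.326933)–(0.8518, -2.16345, -0.466)  len=0.4193
  (v29,v34,v25) [-+-] → (0.8518, -2.16345, -0.466)–(0.8518, -2.26696, -0.311842)  len=0.1857
  (v25,v34,v30) [-++] → (0.8518, -2.26696, -0.311842)–(0.8518, -2.47633, 0)  len=0.3756

Chained into 2 loop(s):
  loop 1: 10 segments, perimeter = 2.7719
  loop 2: 10 segments, perimeter = 2.7719
Total perimeter = 5.544
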